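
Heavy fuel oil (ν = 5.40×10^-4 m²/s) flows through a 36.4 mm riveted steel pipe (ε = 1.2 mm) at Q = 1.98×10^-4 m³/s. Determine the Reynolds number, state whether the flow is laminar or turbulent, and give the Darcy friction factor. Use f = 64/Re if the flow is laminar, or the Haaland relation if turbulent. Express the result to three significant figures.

Re ≈ 12.8; laminar; f = 64/Re ≈ 4.99

V = 4Q/(πD²) = 0.1903 m/s
Re = VD/ν = 0.1903·0.0364/5.40×10^-4 = 12.8
Re < 2300 → laminar → f = 64/Re = 4.990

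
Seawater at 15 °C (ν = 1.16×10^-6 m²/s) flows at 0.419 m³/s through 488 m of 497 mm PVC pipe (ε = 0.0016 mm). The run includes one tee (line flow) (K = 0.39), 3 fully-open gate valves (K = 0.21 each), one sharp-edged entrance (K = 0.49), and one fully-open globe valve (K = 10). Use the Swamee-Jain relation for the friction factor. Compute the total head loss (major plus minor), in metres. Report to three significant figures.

V = 4Q/(πD²) = 2.160 m/s; V²/2g = 0.2378 m
Re = 9.25×10^5, ε/D = 3.22×10^-6 → f = 0.01184 (Swamee-Jain)
Major: h_f = f(L/D)·V²/2g = 0.01184·981.9·0.2378 = 2.763 m
Minor: ΣK = 11.5; h_m = ΣK·V²/2g = 2.737 m
Total H_L = 2.763 + 2.737 = 5.500 m

H_L ≈ 5.50 m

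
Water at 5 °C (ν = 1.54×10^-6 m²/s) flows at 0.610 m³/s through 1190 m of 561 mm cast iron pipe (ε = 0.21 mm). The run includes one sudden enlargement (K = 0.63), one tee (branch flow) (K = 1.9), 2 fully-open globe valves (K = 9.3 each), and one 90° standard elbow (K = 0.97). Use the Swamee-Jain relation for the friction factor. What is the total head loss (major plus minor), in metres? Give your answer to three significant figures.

V = 4Q/(πD²) = 2.468 m/s; V²/2g = 0.3104 m
Re = 8.99×10^5, ε/D = 3.74×10^-4 → f = 0.01645 (Swamee-Jain)
Major: h_f = f(L/D)·V²/2g = 0.01645·2121·0.3104 = 10.83 m
Minor: ΣK = 22.1; h_m = ΣK·V²/2g = 6.860 m
Total H_L = 10.83 + 6.860 = 17.69 m

H_L ≈ 17.7 m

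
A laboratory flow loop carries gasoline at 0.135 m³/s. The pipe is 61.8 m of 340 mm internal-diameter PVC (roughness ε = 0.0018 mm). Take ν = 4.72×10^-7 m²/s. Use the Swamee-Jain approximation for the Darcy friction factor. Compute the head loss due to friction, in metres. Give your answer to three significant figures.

h_f ≈ 0.238 m

V = 4Q/(πD²) = 4·0.135/(π·0.340²) = 1.487 m/s
Re = VD/ν = 1.487·0.340/4.72×10^-7 = 1.07×10^6 → turbulent
ε/D = 0.0018/340 = 5.29×10^-6
Swamee-Jain: f = 0.01161
h_f = f(L/D)V²/(2g) = 0.01161·(61.8/0.340)·1.487²/(2·9.81) = 0.2378 m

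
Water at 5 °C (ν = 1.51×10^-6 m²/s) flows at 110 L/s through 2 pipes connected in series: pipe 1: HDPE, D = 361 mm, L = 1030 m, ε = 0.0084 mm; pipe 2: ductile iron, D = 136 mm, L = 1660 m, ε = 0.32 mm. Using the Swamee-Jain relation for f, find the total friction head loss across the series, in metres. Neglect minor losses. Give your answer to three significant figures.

Pipe 1: V = 1.075 m/s, Re = 2.57×10^5, ε/D = 2.33×10^-5, f = 0.01505, h_1 = f(L/D)V²/2g = 2.527 m
Pipe 2: V = 7.572 m/s, Re = 6.82×10^5, ε/D = 0.00235, f = 0.02480, h_2 = f(L/D)V²/2g = 884.6 m
Series → Q common, losses add: H = Σh = 887.1 m

H ≈ 887 m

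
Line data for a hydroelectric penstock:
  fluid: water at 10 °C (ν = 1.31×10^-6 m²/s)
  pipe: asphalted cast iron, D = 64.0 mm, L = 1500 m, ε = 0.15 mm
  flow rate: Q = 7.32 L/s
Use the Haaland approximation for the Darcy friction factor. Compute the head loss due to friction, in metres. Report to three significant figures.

V = 4Q/(πD²) = 4·0.00732/(π·0.0640²) = 2.275 m/s
Re = VD/ν = 2.275·0.0640/1.31×10^-6 = 1.11×10^5 → turbulent
ε/D = 0.15/64.0 = 0.00234
Haaland: f = 0.02573
h_f = f(L/D)V²/(2g) = 0.02573·(1500/0.0640)·2.275²/(2·9.81) = 159.1 m

h_f ≈ 159 m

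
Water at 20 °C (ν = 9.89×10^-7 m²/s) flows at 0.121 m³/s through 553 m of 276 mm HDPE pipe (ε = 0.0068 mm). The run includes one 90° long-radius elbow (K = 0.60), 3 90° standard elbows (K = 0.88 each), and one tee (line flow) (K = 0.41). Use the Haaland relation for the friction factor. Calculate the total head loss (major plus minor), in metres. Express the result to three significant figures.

V = 4Q/(πD²) = 2.022 m/s; V²/2g = 0.2085 m
Re = 5.64×10^5, ε/D = 2.46×10^-5 → f = 0.01310 (Haaland)
Major: h_f = f(L/D)·V²/2g = 0.01310·2004·0.2085 = 5.473 m
Minor: ΣK = 3.65; h_m = ΣK·V²/2g = 0.7609 m
Total H_L = 5.473 + 0.7609 = 6.234 m

H_L ≈ 6.23 m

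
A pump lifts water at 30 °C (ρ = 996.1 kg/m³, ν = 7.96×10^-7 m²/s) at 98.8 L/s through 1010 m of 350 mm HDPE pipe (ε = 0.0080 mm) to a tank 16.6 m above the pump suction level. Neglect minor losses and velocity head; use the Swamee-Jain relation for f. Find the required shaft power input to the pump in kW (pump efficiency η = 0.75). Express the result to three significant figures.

P_shaft ≈ 24.1 kW

V = 4Q/(πD²) = 1.027 m/s; Re = 4.52×10^5; ε/D = 2.29×10^-5; f = 0.01367
h_f = f(L/D)V²/2g = 2.120 m
Total head H = z + h_f = 16.6 + 2.120 = 18.72 m
P_hyd = ρgQH = 996.1·9.81·0.0988·18.72 = 18.07 kW
P_shaft = P_hyd/η = 18.07/0.75 = 24.10 kW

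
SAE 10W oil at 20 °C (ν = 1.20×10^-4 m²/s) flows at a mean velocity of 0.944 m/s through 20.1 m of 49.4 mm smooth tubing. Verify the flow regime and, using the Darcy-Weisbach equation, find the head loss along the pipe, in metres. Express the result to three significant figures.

h_f ≈ 3.04 m

Re = VD/ν = 0.944·0.04940/1.20×10^-4 = 389 → laminar (Re < 2300)
f = 64/Re = 0.1647
h_f = f(L/D)V²/(2g) = 0.1647·(20.1/0.04940)·0.944²/(2·9.81) = 3.044 m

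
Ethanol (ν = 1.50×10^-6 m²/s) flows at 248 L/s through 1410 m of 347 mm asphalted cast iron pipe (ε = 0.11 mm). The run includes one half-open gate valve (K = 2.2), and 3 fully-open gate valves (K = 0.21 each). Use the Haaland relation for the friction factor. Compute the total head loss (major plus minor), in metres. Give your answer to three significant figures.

H_L ≈ 23.9 m

V = 4Q/(πD²) = 2.622 m/s; V²/2g = 0.3505 m
Re = 6.07×10^5, ε/D = 3.17×10^-4 → f = 0.01611 (Haaland)
Major: h_f = f(L/D)·V²/2g = 0.01611·4063·0.3505 = 22.94 m
Minor: ΣK = 2.83; h_m = ΣK·V²/2g = 0.9920 m
Total H_L = 22.94 + 0.9920 = 23.94 m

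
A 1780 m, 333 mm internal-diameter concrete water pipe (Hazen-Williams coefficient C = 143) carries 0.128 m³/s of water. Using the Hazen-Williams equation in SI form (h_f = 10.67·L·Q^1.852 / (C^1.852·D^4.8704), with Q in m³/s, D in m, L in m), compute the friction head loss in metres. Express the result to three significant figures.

h_f = 10.67·1780·0.128^1.852 / (143^1.852·0.333^4.8704) = 9.106 m

h_f ≈ 9.11 m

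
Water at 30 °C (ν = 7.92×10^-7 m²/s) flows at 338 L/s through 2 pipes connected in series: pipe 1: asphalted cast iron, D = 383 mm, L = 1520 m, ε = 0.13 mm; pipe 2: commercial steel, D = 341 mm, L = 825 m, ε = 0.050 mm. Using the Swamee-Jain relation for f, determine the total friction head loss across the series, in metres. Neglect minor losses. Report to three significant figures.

Pipe 1: V = 2.934 m/s, Re = 1.42×10^6, ε/D = 3.39×10^-4, f = 0.01590, h_1 = f(L/D)V²/2g = 27.69 m
Pipe 2: V = 3.701 m/s, Re = 1.59×10^6, ε/D = 1.47×10^-4, f = 0.01376, h_2 = f(L/D)V²/2g = 23.24 m
Series → Q common, losses add: H = Σh = 50.93 m

H ≈ 50.9 m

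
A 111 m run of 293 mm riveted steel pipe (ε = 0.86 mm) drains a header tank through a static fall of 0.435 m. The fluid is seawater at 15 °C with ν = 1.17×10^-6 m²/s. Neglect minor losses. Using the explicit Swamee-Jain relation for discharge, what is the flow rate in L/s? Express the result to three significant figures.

Swamee-Jain (Type II): Q = -0.965·√(gD⁵h_f/L)·ln[ε/(3.7D) + √(3.17ν²L/(gD³h_f))]
√(gD⁵h_f/L) = √(9.81·0.293⁵·0.435/111) = 0.009111
ε/(3.7D) = 7.93×10^-4; √(3.17ν²L/(gD³h_f)) = 6.70×10^-5
Q = -0.965·0.009111·ln(8.603×10^-4) = 0.06206 m³/s
Check: V = 0.920 m/s, Re = 2.30×10^5, f = 0.02677, h_f = 0.438 m ≈ 0.435 m ✓

Q ≈ 62.1 L/s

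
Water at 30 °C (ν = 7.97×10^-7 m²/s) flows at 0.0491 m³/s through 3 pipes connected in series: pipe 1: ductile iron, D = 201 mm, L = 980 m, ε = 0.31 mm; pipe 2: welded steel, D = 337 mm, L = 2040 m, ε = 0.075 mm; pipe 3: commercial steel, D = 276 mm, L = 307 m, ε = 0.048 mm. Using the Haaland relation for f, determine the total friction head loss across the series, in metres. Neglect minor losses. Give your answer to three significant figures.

Pipe 1: V = 1.547 m/s, Re = 3.90×10^5, ε/D = 0.00154, f = 0.02242, h_1 = f(L/D)V²/2g = 13.34 m
Pipe 2: V = 0.5505 m/s, Re = 2.33×10^5, ε/D = 2.23×10^-4, f = 0.01670, h_2 = f(L/D)V²/2g = 1.562 m
Pipe 3: V = 0.8207 m/s, Re = 2.84×10^5, ε/D = 1.74×10^-4, f = 0.01596, h_3 = f(L/D)V²/2g = 0.6093 m
Series → Q common, losses add: H = Σh = 15.51 m

H ≈ 15.5 m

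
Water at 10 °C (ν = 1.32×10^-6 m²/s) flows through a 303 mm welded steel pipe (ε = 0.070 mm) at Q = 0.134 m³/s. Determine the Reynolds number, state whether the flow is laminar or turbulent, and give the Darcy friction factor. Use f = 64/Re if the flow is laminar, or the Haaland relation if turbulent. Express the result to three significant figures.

Re ≈ 4.27×10^5; turbulent; f ≈ 0.0158

V = 4Q/(πD²) = 1.858 m/s
Re = VD/ν = 1.858·0.303/1.32×10^-6 = 4.27×10^5
Re > 4000 → turbulent; ε/D = 2.31×10^-4
Haaland: f = 0.01577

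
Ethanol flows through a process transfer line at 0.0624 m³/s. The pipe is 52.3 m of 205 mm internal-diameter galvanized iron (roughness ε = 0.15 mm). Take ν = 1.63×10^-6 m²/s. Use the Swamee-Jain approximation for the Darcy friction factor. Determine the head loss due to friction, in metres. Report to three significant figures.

h_f ≈ 0.921 m

V = 4Q/(πD²) = 4·0.0624/(π·0.205²) = 1.891 m/s
Re = VD/ν = 1.891·0.205/1.63×10^-6 = 2.38×10^5 → turbulent
ε/D = 0.15/205 = 7.32×10^-4
Swamee-Jain: f = 0.01982
h_f = f(L/D)V²/(2g) = 0.01982·(52.3/0.205)·1.891²/(2·9.81) = 0.9213 m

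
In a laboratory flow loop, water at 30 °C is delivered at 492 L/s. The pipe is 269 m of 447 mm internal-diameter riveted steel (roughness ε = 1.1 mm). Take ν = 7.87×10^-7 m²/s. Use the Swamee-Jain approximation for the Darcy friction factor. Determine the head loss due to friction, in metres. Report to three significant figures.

V = 4Q/(πD²) = 4·0.492/(π·0.447²) = 3.135 m/s
Re = VD/ν = 3.135·0.447/7.87×10^-7 = 1.78×10^6 → turbulent
ε/D = 1.1/447 = 0.00246
Swamee-Jain: f = 0.02490
h_f = f(L/D)V²/(2g) = 0.02490·(269/0.447)·3.135²/(2·9.81) = 7.508 m

h_f ≈ 7.51 m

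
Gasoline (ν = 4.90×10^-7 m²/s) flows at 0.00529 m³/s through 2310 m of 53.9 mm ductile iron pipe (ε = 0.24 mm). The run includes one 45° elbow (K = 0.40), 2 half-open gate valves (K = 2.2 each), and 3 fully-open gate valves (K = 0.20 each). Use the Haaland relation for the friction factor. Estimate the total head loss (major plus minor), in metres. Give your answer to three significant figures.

V = 4Q/(πD²) = 2.318 m/s; V²/2g = 0.2740 m
Re = 2.55×10^5, ε/D = 0.00445 → f = 0.02975 (Haaland)
Major: h_f = f(L/D)·V²/2g = 0.02975·42857·0.2740 = 349.3 m
Minor: ΣK = 5.40; h_m = ΣK·V²/2g = 1.479 m
Total H_L = 349.3 + 1.479 = 350.8 m

H_L ≈ 351 m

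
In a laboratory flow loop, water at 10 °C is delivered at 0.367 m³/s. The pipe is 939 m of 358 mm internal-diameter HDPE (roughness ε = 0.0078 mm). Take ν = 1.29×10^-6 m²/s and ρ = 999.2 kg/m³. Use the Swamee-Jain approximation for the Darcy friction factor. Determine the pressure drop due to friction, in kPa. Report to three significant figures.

V = 4Q/(πD²) = 4·0.367/(π·0.358²) = 3.646 m/s
Re = VD/ν = 3.646·0.358/1.29×10^-6 = 1.01×10^6 → turbulent
ε/D = 0.0078/358 = 2.18×10^-5
Swamee-Jain: f = 0.01210
h_f = f(L/D)V²/(2g) = 0.01210·(939/0.358)·3.646²/(2·9.81) = 21.51 m
Δp = ρg·h_f = 999.2·9.81·21.51 = 210.8 kPa

Δp ≈ 211 kPa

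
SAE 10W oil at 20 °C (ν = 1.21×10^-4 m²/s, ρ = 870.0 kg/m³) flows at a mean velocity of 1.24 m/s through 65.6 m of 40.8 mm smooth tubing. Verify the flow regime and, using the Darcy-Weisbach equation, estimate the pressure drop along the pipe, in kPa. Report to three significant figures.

Δp ≈ 165 kPa

Re = VD/ν = 1.24·0.04080/1.21×10^-4 = 418 → laminar (Re < 2300)
f = 64/Re = 0.1531
h_f = f(L/D)V²/(2g) = 0.1531·(65.6/0.04080)·1.24²/(2·9.81) = 19.29 m
Δp = ρg·h_f = 870.0·9.81·19.29 = 164.6 kPa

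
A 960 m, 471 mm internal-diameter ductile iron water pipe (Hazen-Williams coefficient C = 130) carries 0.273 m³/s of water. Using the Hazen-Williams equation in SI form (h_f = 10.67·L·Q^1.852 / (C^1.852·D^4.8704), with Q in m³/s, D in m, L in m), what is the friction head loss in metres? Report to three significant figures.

h_f = 10.67·960·0.273^1.852 / (130^1.852·0.471^4.8704) = 4.403 m

h_f ≈ 4.40 m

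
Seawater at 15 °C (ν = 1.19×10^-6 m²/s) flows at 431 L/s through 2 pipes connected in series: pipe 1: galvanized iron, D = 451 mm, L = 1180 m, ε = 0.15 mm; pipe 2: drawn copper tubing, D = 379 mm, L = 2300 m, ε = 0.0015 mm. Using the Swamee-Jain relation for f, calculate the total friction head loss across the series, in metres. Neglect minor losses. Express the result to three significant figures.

H ≈ 66.8 m

Pipe 1: V = 2.698 m/s, Re = 1.02×10^6, ε/D = 3.33×10^-4, f = 0.01603, h_1 = f(L/D)V²/2g = 15.56 m
Pipe 2: V = 3.820 m/s, Re = 1.22×10^6, ε/D = 3.96×10^-6, f = 0.01135, h_2 = f(L/D)V²/2g = 51.22 m
Series → Q common, losses add: H = Σh = 66.77 m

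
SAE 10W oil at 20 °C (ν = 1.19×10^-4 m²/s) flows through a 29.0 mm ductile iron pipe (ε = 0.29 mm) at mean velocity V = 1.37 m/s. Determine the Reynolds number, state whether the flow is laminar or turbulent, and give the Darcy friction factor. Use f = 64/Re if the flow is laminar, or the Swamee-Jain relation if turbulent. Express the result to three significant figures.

Re = VD/ν = 1.370·0.0290/1.19×10^-4 = 334
Re < 2300 → laminar → f = 64/Re = 0.1917

Re ≈ 334; laminar; f = 64/Re ≈ 0.192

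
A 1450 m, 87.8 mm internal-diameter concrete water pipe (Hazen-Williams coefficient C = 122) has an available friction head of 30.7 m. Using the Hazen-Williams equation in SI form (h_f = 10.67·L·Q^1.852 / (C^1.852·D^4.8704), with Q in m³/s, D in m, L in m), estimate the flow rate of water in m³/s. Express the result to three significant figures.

Rearranging: Q = [h_f·C^1.852·D^4.8704 / (10.67·L)]^(1/1.852)
Q = [30.7·122^1.852·0.0878^4.8704 / (10.67·1450)]^0.540 = 0.007060 m³/s

Q ≈ 0.00706 m³/s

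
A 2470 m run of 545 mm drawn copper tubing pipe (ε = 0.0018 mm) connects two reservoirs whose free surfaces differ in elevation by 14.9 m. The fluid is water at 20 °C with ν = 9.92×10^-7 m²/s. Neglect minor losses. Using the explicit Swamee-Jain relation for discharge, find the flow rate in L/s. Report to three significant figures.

Q ≈ 560 L/s

Swamee-Jain (Type II): Q = -0.965·√(gD⁵h_f/L)·ln[ε/(3.7D) + √(3.17ν²L/(gD³h_f))]
√(gD⁵h_f/L) = √(9.81·0.545⁵·14.9/2470) = 0.05334
ε/(3.7D) = 8.93×10^-7; √(3.17ν²L/(gD³h_f)) = 1.80×10^-5
Q = -0.965·0.05334·ln(1.894×10^-5) = 0.5598 m³/s
Check: V = 2.40 m/s, Re = 1.32×10^6, f = 0.01118, h_f = 14.9 m ≈ 14.9 m ✓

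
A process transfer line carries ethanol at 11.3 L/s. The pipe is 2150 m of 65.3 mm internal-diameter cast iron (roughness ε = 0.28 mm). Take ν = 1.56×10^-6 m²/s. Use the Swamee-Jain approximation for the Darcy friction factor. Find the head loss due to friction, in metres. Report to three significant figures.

h_f ≈ 572 m

V = 4Q/(πD²) = 4·0.0113/(π·0.0653²) = 3.374 m/s
Re = VD/ν = 3.374·0.0653/1.56×10^-6 = 1.41×10^5 → turbulent
ε/D = 0.28/65.3 = 0.00429
Swamee-Jain: f = 0.02996
h_f = f(L/D)V²/(2g) = 0.02996·(2150/0.0653)·3.374²/(2·9.81) = 572.4 m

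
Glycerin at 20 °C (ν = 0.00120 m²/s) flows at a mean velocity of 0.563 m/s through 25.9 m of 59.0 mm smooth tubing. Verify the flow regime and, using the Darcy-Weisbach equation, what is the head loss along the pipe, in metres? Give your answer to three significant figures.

h_f ≈ 16.4 m

Re = VD/ν = 0.563·0.05900/0.00120 = 27.7 → laminar (Re < 2300)
f = 64/Re = 2.312
h_f = f(L/D)V²/(2g) = 2.312·(25.9/0.05900)·0.563²/(2·9.81) = 16.40 m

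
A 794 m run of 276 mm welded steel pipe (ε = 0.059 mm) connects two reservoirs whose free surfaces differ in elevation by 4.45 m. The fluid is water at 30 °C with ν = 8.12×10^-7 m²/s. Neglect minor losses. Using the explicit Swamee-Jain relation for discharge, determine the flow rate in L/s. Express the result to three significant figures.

Swamee-Jain (Type II): Q = -0.965·√(gD⁵h_f/L)·ln[ε/(3.7D) + √(3.17ν²L/(gD³h_f))]
√(gD⁵h_f/L) = √(9.81·0.276⁵·4.45/794) = 0.009384
ε/(3.7D) = 5.78×10^-5; √(3.17ν²L/(gD³h_f)) = 4.25×10^-5
Q = -0.965·0.009384·ln(1.003×10^-4) = 0.08338 m³/s
Check: V = 1.39 m/s, Re = 4.74×10^5, f = 0.01571, h_f = 4.47 m ≈ 4.45 m ✓

Q ≈ 83.4 L/s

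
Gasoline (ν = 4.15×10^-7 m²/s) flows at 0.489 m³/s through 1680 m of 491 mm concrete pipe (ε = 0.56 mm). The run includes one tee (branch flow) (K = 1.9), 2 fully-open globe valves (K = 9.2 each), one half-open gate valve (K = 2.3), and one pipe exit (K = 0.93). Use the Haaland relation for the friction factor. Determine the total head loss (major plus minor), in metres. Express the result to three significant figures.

V = 4Q/(πD²) = 2.583 m/s; V²/2g = 0.3399 m
Re = 3.06×10^6, ε/D = 0.00114 → f = 0.02040 (Haaland)
Major: h_f = f(L/D)·V²/2g = 0.02040·3422·0.3399 = 23.73 m
Minor: ΣK = 23.5; h_m = ΣK·V²/2g = 7.999 m
Total H_L = 23.73 + 7.999 = 31.73 m

H_L ≈ 31.7 m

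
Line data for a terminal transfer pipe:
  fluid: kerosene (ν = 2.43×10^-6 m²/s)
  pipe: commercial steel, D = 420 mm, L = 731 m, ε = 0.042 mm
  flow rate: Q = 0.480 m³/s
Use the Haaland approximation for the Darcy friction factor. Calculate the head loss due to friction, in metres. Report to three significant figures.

h_f ≈ 14.9 m

V = 4Q/(πD²) = 4·0.480/(π·0.420²) = 3.465 m/s
Re = VD/ν = 3.465·0.420/2.43×10^-6 = 5.99×10^5 → turbulent
ε/D = 0.042/420 = 1.00×10^-4
Haaland: f = 0.01398
h_f = f(L/D)V²/(2g) = 0.01398·(731/0.420)·3.465²/(2·9.81) = 14.89 m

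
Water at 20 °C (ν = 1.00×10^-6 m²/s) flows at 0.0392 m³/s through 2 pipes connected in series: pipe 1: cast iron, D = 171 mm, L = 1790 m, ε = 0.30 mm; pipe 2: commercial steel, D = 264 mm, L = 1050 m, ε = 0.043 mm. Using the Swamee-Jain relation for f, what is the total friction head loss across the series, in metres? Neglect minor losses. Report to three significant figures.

Pipe 1: V = 1.707 m/s, Re = 2.92×10^5, ε/D = 0.00175, f = 0.02345, h_1 = f(L/D)V²/2g = 36.46 m
Pipe 2: V = 0.7161 m/s, Re = 1.89×10^5, ε/D = 1.63×10^-4, f = 0.01700, h_2 = f(L/D)V²/2g = 1.767 m
Series → Q common, losses add: H = Σh = 38.22 m

H ≈ 38.2 m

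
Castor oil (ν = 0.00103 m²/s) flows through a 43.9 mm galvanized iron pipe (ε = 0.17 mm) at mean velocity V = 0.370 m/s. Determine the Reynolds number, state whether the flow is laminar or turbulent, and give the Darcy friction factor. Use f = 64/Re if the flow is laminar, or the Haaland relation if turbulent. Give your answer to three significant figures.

Re = VD/ν = 0.3700·0.0439/0.00103 = 15.8
Re < 2300 → laminar → f = 64/Re = 4.058

Re ≈ 15.8; laminar; f = 64/Re ≈ 4.06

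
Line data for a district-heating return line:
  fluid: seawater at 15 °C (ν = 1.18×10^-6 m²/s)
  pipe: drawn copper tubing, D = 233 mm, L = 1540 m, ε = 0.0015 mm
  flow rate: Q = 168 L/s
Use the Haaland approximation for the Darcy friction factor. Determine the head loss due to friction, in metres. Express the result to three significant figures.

V = 4Q/(πD²) = 4·0.168/(π·0.233²) = 3.940 m/s
Re = VD/ν = 3.940·0.233/1.18×10^-6 = 7.78×10^5 → turbulent
ε/D = 0.0015/233 = 6.44×10^-6
Haaland: f = 0.01219
h_f = f(L/D)V²/(2g) = 0.01219·(1540/0.233)·3.940²/(2·9.81) = 63.73 m

h_f ≈ 63.7 m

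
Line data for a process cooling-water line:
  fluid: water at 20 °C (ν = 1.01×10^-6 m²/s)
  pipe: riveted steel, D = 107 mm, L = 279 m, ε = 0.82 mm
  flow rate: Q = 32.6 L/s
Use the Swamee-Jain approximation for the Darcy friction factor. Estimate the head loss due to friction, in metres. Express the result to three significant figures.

h_f ≈ 61.1 m

V = 4Q/(πD²) = 4·0.0326/(π·0.107²) = 3.625 m/s
Re = VD/ν = 3.625·0.107/1.01×10^-6 = 3.84×10^5 → turbulent
ε/D = 0.82/107 = 0.00766
Swamee-Jain: f = 0.03500
h_f = f(L/D)V²/(2g) = 0.03500·(279/0.107)·3.625²/(2·9.81) = 61.14 m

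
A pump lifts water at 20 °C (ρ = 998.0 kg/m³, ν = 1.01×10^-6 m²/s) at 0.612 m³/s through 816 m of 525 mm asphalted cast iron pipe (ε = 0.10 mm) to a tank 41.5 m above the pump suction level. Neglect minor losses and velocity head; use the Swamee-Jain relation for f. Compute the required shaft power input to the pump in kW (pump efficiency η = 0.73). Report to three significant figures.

P_shaft ≈ 415 kW

V = 4Q/(πD²) = 2.827 m/s; Re = 1.47×10^6; ε/D = 1.90×10^-4; f = 0.01438
h_f = f(L/D)V²/2g = 9.104 m
Total head H = z + h_f = 41.5 + 9.104 = 50.60 m
P_hyd = ρgQH = 998.0·9.81·0.612·50.60 = 303.2 kW
P_shaft = P_hyd/η = 303.2/0.73 = 415.3 kW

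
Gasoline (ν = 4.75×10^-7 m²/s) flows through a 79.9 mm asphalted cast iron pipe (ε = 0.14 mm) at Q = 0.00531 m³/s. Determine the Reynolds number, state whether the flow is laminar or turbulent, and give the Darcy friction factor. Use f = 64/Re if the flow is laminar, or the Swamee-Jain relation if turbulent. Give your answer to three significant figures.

Re ≈ 1.78×10^5; turbulent; f ≈ 0.0239

V = 4Q/(πD²) = 1.059 m/s
Re = VD/ν = 1.059·0.0799/4.75×10^-7 = 1.78×10^5
Re > 4000 → turbulent; ε/D = 0.00175
Swamee-Jain: f = 0.02388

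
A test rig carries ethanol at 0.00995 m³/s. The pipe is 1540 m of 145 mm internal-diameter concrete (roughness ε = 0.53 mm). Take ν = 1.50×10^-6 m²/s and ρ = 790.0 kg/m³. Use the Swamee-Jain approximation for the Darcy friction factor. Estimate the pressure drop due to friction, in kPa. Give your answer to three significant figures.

Δp ≈ 45.5 kPa

V = 4Q/(πD²) = 4·0.00995/(π·0.145²) = 0.6026 m/s
Re = VD/ν = 0.6026·0.145/1.50×10^-6 = 5.82×10^4 → turbulent
ε/D = 0.53/145 = 0.00366
Swamee-Jain: f = 0.02990
h_f = f(L/D)V²/(2g) = 0.02990·(1540/0.145)·0.6026²/(2·9.81) = 5.876 m
Δp = ρg·h_f = 790.0·9.81·5.876 = 45.54 kPa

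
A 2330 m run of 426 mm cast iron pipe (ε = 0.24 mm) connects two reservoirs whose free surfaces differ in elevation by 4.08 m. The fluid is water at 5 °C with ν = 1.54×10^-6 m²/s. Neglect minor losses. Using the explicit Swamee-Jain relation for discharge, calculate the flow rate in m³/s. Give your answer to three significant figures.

Swamee-Jain (Type II): Q = -0.965·√(gD⁵h_f/L)·ln[ε/(3.7D) + √(3.17ν²L/(gD³h_f))]
√(gD⁵h_f/L) = √(9.81·0.426⁵·4.08/2330) = 0.01552
ε/(3.7D) = 1.52×10^-4; √(3.17ν²L/(gD³h_f)) = 7.52×10^-5
Q = -0.965·0.01552·ln(2.275×10^-4) = 0.1257 m³/s
Check: V = 0.882 m/s, Re = 2.44×10^5, f = 0.01896, h_f = 4.11 m ≈ 4.08 m ✓

Q ≈ 0.126 m³/s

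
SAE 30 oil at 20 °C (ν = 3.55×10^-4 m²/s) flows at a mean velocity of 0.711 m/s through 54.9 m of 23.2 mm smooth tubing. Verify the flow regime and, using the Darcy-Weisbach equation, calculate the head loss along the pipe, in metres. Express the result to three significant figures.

h_f ≈ 84.0 m

Re = VD/ν = 0.711·0.02320/3.55×10^-4 = 46.5 → laminar (Re < 2300)
f = 64/Re = 1.377
h_f = f(L/D)V²/(2g) = 1.377·(54.9/0.02320)·0.711²/(2·9.81) = 83.98 m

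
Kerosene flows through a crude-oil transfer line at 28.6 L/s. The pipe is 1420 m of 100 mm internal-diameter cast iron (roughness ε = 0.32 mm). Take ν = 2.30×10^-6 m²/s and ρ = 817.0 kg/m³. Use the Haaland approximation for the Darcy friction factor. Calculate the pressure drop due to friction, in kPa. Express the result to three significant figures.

Δp ≈ 2110 kPa

V = 4Q/(πD²) = 4·0.0286/(π·0.100²) = 3.641 m/s
Re = VD/ν = 3.641·0.100/2.30×10^-6 = 1.58×10^5 → turbulent
ε/D = 0.32/100 = 0.00320
Haaland: f = 0.02742
h_f = f(L/D)V²/(2g) = 0.02742·(1420/0.100)·3.641²/(2·9.81) = 263.2 m
Δp = ρg·h_f = 817.0·9.81·263.2 = 2109 kPa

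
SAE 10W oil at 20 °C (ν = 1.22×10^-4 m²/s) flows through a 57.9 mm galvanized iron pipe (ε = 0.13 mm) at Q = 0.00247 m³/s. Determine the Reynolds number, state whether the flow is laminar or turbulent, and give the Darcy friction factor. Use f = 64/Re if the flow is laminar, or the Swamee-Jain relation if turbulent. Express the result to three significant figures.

V = 4Q/(πD²) = 0.9381 m/s
Re = VD/ν = 0.9381·0.0579/1.22×10^-4 = 445
Re < 2300 → laminar → f = 64/Re = 0.1438

Re ≈ 445; laminar; f = 64/Re ≈ 0.144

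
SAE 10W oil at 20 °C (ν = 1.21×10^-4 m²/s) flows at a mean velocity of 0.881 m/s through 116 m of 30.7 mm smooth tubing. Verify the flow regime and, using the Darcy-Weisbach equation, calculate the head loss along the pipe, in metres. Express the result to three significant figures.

Re = VD/ν = 0.881·0.03070/1.21×10^-4 = 224 → laminar (Re < 2300)
f = 64/Re = 0.2863
h_f = f(L/D)V²/(2g) = 0.2863·(116/0.03070)·0.881²/(2·9.81) = 42.80 m

h_f ≈ 42.8 m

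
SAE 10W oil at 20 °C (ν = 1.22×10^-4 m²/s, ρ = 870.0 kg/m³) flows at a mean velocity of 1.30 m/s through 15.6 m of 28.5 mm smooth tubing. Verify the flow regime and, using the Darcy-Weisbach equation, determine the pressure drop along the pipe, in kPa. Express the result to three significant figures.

Δp ≈ 84.8 kPa

Re = VD/ν = 1.30·0.02850/1.22×10^-4 = 304 → laminar (Re < 2300)
f = 64/Re = 0.2107
h_f = f(L/D)V²/(2g) = 0.2107·(15.6/0.02850)·1.30²/(2·9.81) = 9.936 m
Δp = ρg·h_f = 870.0·9.81·9.936 = 84.80 kPa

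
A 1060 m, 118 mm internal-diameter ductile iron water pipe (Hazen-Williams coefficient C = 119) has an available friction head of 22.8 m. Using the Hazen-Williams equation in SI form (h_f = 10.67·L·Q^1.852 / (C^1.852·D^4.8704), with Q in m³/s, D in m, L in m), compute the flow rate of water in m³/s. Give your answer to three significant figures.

Q ≈ 0.0151 m³/s

Rearranging: Q = [h_f·C^1.852·D^4.8704 / (10.67·L)]^(1/1.852)
Q = [22.8·119^1.852·0.118^4.8704 / (10.67·1060)]^0.540 = 0.01511 m³/s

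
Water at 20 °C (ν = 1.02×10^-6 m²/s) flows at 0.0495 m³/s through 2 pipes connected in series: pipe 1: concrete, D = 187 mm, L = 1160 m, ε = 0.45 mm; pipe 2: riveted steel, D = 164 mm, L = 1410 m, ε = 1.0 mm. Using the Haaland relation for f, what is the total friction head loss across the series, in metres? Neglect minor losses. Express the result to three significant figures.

Pipe 1: V = 1.802 m/s, Re = 3.30×10^5, ε/D = 0.00241, f = 0.02509, h_1 = f(L/D)V²/2g = 25.77 m
Pipe 2: V = 2.343 m/s, Re = 3.77×10^5, ε/D = 0.00610, f = 0.03255, h_2 = f(L/D)V²/2g = 78.31 m
Series → Q common, losses add: H = Σh = 104.1 m

H ≈ 104 m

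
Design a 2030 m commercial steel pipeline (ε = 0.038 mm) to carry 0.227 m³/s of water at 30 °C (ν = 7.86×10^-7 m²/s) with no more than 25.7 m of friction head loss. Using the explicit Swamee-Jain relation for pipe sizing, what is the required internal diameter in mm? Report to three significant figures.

Swamee-Jain (Type III): D = 0.66·[ε^1.25·(LQ²/(gh_f))^4.75 + ν·Q^9.4·(L/(gh_f))^5.2]^0.04
LQ²/(gh_f) = 0.4149; L/(gh_f) = 8.052
Term 1 = ε^1.25·(…)^4.75 = 4.57×10^-8; Term 2 = ν·Q^9.4·(…)^5.2 = 3.57×10^-8
D = 0.66·(4.57×10^-8 + 3.57×10^-8)^0.04 = 0.3435 m = 344 mm
Check: V = 2.45 m/s, Re = 1.07×10^6, f = 0.01359, h_f = 24.5 m ≈ 25.7 m ✓

D ≈ 344 mm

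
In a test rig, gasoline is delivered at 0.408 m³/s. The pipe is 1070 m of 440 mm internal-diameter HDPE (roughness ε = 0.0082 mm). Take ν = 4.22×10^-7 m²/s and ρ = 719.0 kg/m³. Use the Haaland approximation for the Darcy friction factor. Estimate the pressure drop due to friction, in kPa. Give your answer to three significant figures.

Δp ≈ 66.1 kPa

V = 4Q/(πD²) = 4·0.408/(π·0.440²) = 2.683 m/s
Re = VD/ν = 2.683·0.440/4.22×10^-7 = 2.80×10^6 → turbulent
ε/D = 0.0082/440 = 1.86×10^-5
Haaland: f = 0.01050
h_f = f(L/D)V²/(2g) = 0.01050·(1070/0.440)·2.683²/(2·9.81) = 9.368 m
Δp = ρg·h_f = 719.0·9.81·9.368 = 66.08 kPa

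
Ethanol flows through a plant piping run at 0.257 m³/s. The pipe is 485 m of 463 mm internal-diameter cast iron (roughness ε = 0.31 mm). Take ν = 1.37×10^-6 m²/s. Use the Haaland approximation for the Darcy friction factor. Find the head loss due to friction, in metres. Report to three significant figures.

h_f ≈ 2.31 m

V = 4Q/(πD²) = 4·0.257/(π·0.463²) = 1.526 m/s
Re = VD/ν = 1.526·0.463/1.37×10^-6 = 5.16×10^5 → turbulent
ε/D = 0.31/463 = 6.70×10^-4
Haaland: f = 0.01856
h_f = f(L/D)V²/(2g) = 0.01856·(485/0.463)·1.526²/(2·9.81) = 2.308 m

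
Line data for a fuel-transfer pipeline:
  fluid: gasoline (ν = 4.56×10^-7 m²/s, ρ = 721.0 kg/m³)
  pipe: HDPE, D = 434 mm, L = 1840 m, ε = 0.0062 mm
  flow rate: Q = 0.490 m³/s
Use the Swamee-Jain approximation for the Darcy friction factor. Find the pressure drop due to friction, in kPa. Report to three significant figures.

Δp ≈ 173 kPa

V = 4Q/(πD²) = 4·0.490/(π·0.434²) = 3.312 m/s
Re = VD/ν = 3.312·0.434/4.56×10^-7 = 3.15×10^6 → turbulent
ε/D = 0.0062/434 = 1.43×10^-5
Swamee-Jain: f = 0.01032
h_f = f(L/D)V²/(2g) = 0.01032·(1840/0.434)·3.312²/(2·9.81) = 24.47 m
Δp = ρg·h_f = 721.0·9.81·24.47 = 173.1 kPa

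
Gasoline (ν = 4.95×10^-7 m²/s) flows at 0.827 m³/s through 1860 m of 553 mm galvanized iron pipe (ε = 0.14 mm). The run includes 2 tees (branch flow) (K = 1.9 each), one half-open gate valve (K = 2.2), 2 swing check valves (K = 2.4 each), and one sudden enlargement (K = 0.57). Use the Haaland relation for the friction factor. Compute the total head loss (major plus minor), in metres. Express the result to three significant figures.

V = 4Q/(πD²) = 3.443 m/s; V²/2g = 0.6043 m
Re = 3.85×10^6, ε/D = 2.53×10^-4 → f = 0.01464 (Haaland)
Major: h_f = f(L/D)·V²/2g = 0.01464·3363·0.6043 = 29.76 m
Minor: ΣK = 11.4; h_m = ΣK·V²/2g = 6.871 m
Total H_L = 29.76 + 6.871 = 36.63 m

H_L ≈ 36.6 m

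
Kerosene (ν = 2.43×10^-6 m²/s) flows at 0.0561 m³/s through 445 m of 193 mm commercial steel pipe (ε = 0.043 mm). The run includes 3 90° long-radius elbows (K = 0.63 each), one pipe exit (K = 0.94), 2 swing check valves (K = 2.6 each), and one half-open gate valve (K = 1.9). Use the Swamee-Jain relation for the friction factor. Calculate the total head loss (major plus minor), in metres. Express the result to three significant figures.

H_L ≈ 9.61 m

V = 4Q/(πD²) = 1.918 m/s; V²/2g = 0.1874 m
Re = 1.52×10^5, ε/D = 2.23×10^-4 → f = 0.01793 (Swamee-Jain)
Major: h_f = f(L/D)·V²/2g = 0.01793·2306·0.1874 = 7.749 m
Minor: ΣK = 9.93; h_m = ΣK·V²/2g = 1.861 m
Total H_L = 7.749 + 1.861 = 9.610 m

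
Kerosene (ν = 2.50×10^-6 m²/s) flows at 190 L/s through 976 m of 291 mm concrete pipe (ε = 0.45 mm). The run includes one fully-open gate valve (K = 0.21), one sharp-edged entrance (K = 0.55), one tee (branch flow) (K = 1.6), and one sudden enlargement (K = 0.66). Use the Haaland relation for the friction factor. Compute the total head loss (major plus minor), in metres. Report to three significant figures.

V = 4Q/(πD²) = 2.857 m/s; V²/2g = 0.4160 m
Re = 3.33×10^5, ε/D = 0.00155 → f = 0.02251 (Haaland)
Major: h_f = f(L/D)·V²/2g = 0.02251·3354·0.4160 = 31.41 m
Minor: ΣK = 3.02; h_m = ΣK·V²/2g = 1.256 m
Total H_L = 31.41 + 1.256 = 32.67 m

H_L ≈ 32.7 m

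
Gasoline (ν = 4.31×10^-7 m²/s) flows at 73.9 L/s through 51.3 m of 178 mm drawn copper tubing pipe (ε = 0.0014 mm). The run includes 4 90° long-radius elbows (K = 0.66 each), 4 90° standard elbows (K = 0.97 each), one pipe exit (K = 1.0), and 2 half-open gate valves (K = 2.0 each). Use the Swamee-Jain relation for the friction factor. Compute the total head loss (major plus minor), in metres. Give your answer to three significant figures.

V = 4Q/(πD²) = 2.970 m/s; V²/2g = 0.4495 m
Re = 1.23×10^6, ε/D = 7.87×10^-6 → f = 0.01144 (Swamee-Jain)
Major: h_f = f(L/D)·V²/2g = 0.01144·288.2·0.4495 = 1.482 m
Minor: ΣK = 11.5; h_m = ΣK·V²/2g = 5.178 m
Total H_L = 1.482 + 5.178 = 6.660 m

H_L ≈ 6.66 m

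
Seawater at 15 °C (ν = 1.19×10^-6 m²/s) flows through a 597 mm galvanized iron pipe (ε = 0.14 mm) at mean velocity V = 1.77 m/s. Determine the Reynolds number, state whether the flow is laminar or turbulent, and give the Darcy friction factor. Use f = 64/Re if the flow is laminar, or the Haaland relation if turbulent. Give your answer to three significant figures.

Re ≈ 8.88×10^5; turbulent; f ≈ 0.0151

Re = VD/ν = 1.770·0.597/1.19×10^-6 = 8.88×10^5
Re > 4000 → turbulent; ε/D = 2.35×10^-4
Haaland: f = 0.01505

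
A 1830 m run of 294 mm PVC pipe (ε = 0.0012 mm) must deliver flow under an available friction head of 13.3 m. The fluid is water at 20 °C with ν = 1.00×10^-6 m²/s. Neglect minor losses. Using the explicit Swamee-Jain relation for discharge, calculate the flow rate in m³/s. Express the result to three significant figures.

Q ≈ 0.121 m³/s

Swamee-Jain (Type II): Q = -0.965·√(gD⁵h_f/L)·ln[ε/(3.7D) + √(3.17ν²L/(gD³h_f))]
√(gD⁵h_f/L) = √(9.81·0.294⁵·13.3/1830) = 0.01251
ε/(3.7D) = 1.10×10^-6; √(3.17ν²L/(gD³h_f)) = 4.18×10^-5
Q = -0.965·0.01251·ln(4.293×10^-5) = 0.1214 m³/s
Check: V = 1.79 m/s, Re = 5.26×10^5, f = 0.01304, h_f = 13.2 m ≈ 13.3 m ✓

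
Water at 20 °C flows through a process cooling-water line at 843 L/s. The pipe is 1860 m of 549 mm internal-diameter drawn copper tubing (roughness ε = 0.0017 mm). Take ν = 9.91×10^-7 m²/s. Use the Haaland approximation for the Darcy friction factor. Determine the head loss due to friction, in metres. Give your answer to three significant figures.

h_f ≈ 22.9 m

V = 4Q/(πD²) = 4·0.843/(π·0.549²) = 3.561 m/s
Re = VD/ν = 3.561·0.549/9.91×10^-7 = 1.97×10^6 → turbulent
ε/D = 0.0017/549 = 3.10×10^-6
Haaland: f = 0.01045
h_f = f(L/D)V²/(2g) = 0.01045·(1860/0.549)·3.561²/(2·9.81) = 22.89 m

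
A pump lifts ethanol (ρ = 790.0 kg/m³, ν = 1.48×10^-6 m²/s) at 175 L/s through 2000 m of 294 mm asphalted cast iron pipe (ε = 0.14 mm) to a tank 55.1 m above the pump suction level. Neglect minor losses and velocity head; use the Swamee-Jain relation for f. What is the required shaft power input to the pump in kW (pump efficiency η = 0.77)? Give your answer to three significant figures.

V = 4Q/(πD²) = 2.578 m/s; Re = 5.12×10^5; ε/D = 4.76×10^-4; f = 0.01760
h_f = f(L/D)V²/2g = 40.56 m
Total head H = z + h_f = 55.1 + 40.56 = 95.66 m
P_hyd = ρgQH = 790.0·9.81·0.175·95.66 = 129.7 kW
P_shaft = P_hyd/η = 129.7/0.77 = 168.5 kW

P_shaft ≈ 168 kW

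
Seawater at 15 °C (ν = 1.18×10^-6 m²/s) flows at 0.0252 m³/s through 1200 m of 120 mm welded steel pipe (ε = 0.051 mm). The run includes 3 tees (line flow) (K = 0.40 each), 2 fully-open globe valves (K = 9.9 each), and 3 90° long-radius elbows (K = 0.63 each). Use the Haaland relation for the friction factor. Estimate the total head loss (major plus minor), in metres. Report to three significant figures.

H_L ≈ 51.4 m

V = 4Q/(πD²) = 2.228 m/s; V²/2g = 0.2530 m
Re = 2.27×10^5, ε/D = 4.25×10^-4 → f = 0.01803 (Haaland)
Major: h_f = f(L/D)·V²/2g = 0.01803·10000·0.2530 = 45.61 m
Minor: ΣK = 22.9; h_m = ΣK·V²/2g = 5.792 m
Total H_L = 45.61 + 5.792 = 51.41 m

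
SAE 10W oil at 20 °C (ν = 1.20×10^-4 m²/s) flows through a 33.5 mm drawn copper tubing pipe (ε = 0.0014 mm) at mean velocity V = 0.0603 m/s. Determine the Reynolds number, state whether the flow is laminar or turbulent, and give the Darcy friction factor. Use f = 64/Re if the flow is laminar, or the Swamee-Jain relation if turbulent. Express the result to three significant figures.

Re ≈ 16.8; laminar; f = 64/Re ≈ 3.80

Re = VD/ν = 0.06030·0.0335/1.20×10^-4 = 16.8
Re < 2300 → laminar → f = 64/Re = 3.802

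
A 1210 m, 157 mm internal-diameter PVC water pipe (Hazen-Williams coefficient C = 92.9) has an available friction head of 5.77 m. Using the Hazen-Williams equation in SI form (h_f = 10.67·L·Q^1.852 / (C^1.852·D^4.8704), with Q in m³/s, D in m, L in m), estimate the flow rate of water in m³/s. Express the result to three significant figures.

Q ≈ 0.0111 m³/s

Rearranging: Q = [h_f·C^1.852·D^4.8704 / (10.67·L)]^(1/1.852)
Q = [5.77·92.9^1.852·0.157^4.8704 / (10.67·1210)]^0.540 = 0.01108 m³/s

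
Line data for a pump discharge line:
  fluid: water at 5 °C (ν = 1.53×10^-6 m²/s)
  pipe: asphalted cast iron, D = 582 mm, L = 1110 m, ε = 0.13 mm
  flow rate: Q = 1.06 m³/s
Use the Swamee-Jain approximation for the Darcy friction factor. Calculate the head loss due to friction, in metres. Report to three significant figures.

h_f ≈ 22.7 m

V = 4Q/(πD²) = 4·1.06/(π·0.582²) = 3.984 m/s
Re = VD/ν = 3.984·0.582/1.53×10^-6 = 1.52×10^6 → turbulent
ε/D = 0.13/582 = 2.23×10^-4
Swamee-Jain: f = 0.01474
h_f = f(L/D)V²/(2g) = 0.01474·(1110/0.582)·3.984²/(2·9.81) = 22.74 m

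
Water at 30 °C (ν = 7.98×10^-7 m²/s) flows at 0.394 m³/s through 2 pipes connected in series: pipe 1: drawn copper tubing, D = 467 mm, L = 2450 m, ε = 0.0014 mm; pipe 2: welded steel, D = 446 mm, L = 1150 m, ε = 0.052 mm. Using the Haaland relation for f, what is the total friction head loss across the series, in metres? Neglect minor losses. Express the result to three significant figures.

Pipe 1: V = 2.300 m/s, Re = 1.35×10^6, ε/D = 3.00×10^-6, f = 0.01109, h_1 = f(L/D)V²/2g = 15.69 m
Pipe 2: V = 2.522 m/s, Re = 1.41×10^6, ε/D = 1.17×10^-4, f = 0.01326, h_2 = f(L/D)V²/2g = 11.08 m
Series → Q common, losses add: H = Σh = 26.77 m

H ≈ 26.8 m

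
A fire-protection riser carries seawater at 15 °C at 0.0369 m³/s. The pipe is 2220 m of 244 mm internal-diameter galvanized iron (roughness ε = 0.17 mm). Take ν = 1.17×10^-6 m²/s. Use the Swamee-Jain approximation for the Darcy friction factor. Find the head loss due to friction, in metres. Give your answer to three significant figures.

V = 4Q/(πD²) = 4·0.0369/(π·0.244²) = 0.7891 m/s
Re = VD/ν = 0.7891·0.244/1.17×10^-6 = 1.65×10^5 → turbulent
ε/D = 0.17/244 = 6.97×10^-4
Swamee-Jain: f = 0.02021
h_f = f(L/D)V²/(2g) = 0.02021·(2220/0.244)·0.7891²/(2·9.81) = 5.837 m

h_f ≈ 5.84 m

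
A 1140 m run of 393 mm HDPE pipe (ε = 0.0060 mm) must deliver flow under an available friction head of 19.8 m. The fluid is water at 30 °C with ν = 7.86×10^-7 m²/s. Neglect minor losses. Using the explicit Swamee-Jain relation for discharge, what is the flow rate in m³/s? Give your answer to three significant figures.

Swamee-Jain (Type II): Q = -0.965·√(gD⁵h_f/L)·ln[ε/(3.7D) + √(3.17ν²L/(gD³h_f))]
√(gD⁵h_f/L) = √(9.81·0.393⁵·19.8/1140) = 0.03997
ε/(3.7D) = 4.13×10^-6; √(3.17ν²L/(gD³h_f)) = 1.38×10^-5
Q = -0.965·0.03997·ln(1.789×10^-5) = 0.4216 m³/s
Check: V = 3.48 m/s, Re = 1.74×10^6, f = 0.01111, h_f = 19.8 m ≈ 19.8 m ✓

Q ≈ 0.422 m³/s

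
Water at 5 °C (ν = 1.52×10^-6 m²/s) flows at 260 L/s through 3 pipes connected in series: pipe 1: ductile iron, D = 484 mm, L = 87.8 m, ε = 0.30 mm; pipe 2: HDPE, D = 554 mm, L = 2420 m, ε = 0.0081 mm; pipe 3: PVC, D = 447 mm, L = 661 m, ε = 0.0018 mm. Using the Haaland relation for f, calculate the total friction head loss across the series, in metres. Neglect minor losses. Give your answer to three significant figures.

Pipe 1: V = 1.413 m/s, Re = 4.50×10^5, ε/D = 6.20×10^-4, f = 0.01837, h_1 = f(L/D)V²/2g = 0.3393 m
Pipe 2: V = 1.079 m/s, Re = 3.93×10^5, ε/D = 1.46×10^-5, f = 0.01379, h_2 = f(L/D)V²/2g = 3.571 m
Pipe 3: V = 1.657 m/s, Re = 4.87×10^5, ε/D = 4.03×10^-6, f = 0.01317, h_3 = f(L/D)V²/2g = 2.724 m
Series → Q common, losses add: H = Σh = 6.634 m

H ≈ 6.63 m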